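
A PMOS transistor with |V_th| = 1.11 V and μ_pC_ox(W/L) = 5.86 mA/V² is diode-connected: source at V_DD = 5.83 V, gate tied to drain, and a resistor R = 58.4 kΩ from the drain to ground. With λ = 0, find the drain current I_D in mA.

I_D = 0.0780 mA

With gate tied to drain, V_SG = V_SD ≥ V_SG − |V_th|, so the device is in saturation.
KCL at the drain: ½ k_p (V_SG − |V_th|)² = (V_DD − V_SG)/R.
Let x = V_SG − 1.11. Then 171 x² + x − 4.72 = 0, giving x = 0.163 V (positive root), so V_SG = 1.27 V.
I_D = (V_DD − V_SG)/R = (5.83 − 1.27) / 58.4 = 0.078 mA.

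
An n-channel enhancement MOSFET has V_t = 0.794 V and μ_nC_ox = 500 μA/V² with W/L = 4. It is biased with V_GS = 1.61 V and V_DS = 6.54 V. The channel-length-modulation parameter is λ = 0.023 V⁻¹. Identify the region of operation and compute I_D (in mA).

Saturation; I_D = 0.766 mA

k_n = μ_nC_ox · (W/L) = 2 mA/V².
V_ov = V_GS − V_t = 1.61 − 0.794 = 0.816 V.
Since V_DS = 6.54 V ≥ V_ov = 0.816 V, the device is in saturation.
I_D = ½ k_n V_ov² (1 + λ V_DS) = 0.5 × 2 × 0.816² × (1 + 0.023 × 6.54) = 0.766 mA.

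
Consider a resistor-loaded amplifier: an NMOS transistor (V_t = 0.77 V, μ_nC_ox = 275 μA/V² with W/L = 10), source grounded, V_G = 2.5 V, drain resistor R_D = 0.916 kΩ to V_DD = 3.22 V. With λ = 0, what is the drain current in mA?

I_D = 2.72 mA

V_GS = V_G = 2.5 V, so V_ov = 2.5 − 0.77 = 1.73 V.
k_n = μ_nC_ox · (W/L) = 2.75 mA/V².
Assume saturation: I_D = ½ k_n V_ov² = 0.5 × 2.75 × 1.73² = 4.12 mA, giving V_DS = V_DD − I_D R_D = 3.22 − 4.12 × 0.916 = -0.55 V.
But -0.55 V < V_ov = 1.73 V, so the device is actually in triode.
In triode I_D = k_n[V_ov V_DS − ½ V_DS²] and I_D = (V_DD − V_DS)/R_D. Equating: 1.26 V_DS² − 5.358 V_DS + 3.22 = 0, giving V_DS = 0.724 V (the root below V_ov).
I_D = (3.22 − 0.724) / 0.916 = 2.72 mA.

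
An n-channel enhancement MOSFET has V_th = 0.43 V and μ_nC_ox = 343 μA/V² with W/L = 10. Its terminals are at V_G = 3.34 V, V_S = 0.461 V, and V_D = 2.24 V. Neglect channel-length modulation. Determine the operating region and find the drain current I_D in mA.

Triode; I_D = 9.52 mA

V_GS = V_G − V_S = 3.34 − 0.461 = 2.88 V; V_DS = V_D − V_S = 2.24 − 0.461 = 1.78 V.
k_n = μ_nC_ox · (W/L) = 3.43 mA/V².
V_ov = V_GS − V_th = 2.88 − 0.43 = 2.45 V.
Since V_DS = 1.78 V < V_ov = 2.45 V, the device is in the triode region.
I_D = k_n [V_ov · V_DS − ½ V_DS²] = 3.43 × [2.45 × 1.78 − 0.5 × 1.78²] = 9.52 mA.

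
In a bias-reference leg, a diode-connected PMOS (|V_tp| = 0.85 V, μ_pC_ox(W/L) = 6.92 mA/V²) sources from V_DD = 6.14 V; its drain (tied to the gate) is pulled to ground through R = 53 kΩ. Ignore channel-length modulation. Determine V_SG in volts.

With gate tied to drain, V_SG = V_SD ≥ V_SG − |V_tp|, so the device is in saturation.
KCL at the drain: ½ k_p (V_SG − |V_tp|)² = (V_DD − V_SG)/R.
Let x = V_SG − 0.85. Then 183 x² + x − 5.29 = 0, giving x = 0.167 V (positive root), so V_SG = 1.02 V.
I_D = (V_DD − V_SG)/R = (6.14 − 1.02) / 53 = 0.0967 mA.

V_SG = 1.02 V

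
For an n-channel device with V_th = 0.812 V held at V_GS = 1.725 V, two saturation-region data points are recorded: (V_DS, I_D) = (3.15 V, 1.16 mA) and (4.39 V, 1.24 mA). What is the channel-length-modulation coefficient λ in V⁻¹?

With V_GS fixed, I_D ∝ (1 + λ V_DS) in saturation, so I_D2/I_D1 = (1 + λ V_DS2)/(1 + λ V_DS1).
1.24/1.16 = 1.069 = (1 + 4.39 λ)/(1 + 3.15 λ).
Solving: λ (I_D1 V_DS2 − I_D2 V_DS1) = I_D2 − I_D1, so λ = (1.24 − 1.16) / (1.16 × 4.39 − 1.24 × 3.15) = 0.08 / 1.19 = 0.0674 V⁻¹.

λ = 0.0674 V⁻¹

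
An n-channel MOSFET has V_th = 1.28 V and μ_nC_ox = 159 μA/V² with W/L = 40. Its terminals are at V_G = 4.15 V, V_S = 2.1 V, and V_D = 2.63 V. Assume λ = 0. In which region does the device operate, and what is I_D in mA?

Triode; I_D = 1.70 mA

V_GS = V_G − V_S = 4.15 − 2.1 = 2.05 V; V_DS = V_D − V_S = 2.63 − 2.1 = 0.53 V.
k_n = μ_nC_ox · (W/L) = 6.36 mA/V².
V_ov = V_GS − V_th = 2.05 − 1.28 = 0.77 V.
Since V_DS = 0.53 V < V_ov = 0.77 V, the device is in the triode region.
I_D = k_n [V_ov · V_DS − ½ V_DS²] = 6.36 × [0.77 × 0.53 − 0.5 × 0.53²] = 1.7 mA.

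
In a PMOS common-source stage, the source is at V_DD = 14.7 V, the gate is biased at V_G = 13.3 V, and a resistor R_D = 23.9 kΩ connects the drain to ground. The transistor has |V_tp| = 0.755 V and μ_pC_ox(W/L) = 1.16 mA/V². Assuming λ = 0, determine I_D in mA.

I_D = 0.241 mA

V_SG = V_DD − V_G = 14.7 − 13.3 = 1.4 V, so V_ov = 1.4 − 0.755 = 0.645 V.
Assume saturation: I_D = ½ k_p V_ov² = 0.5 × 1.16 × 0.645² = 0.241 mA, giving V_SD = V_DD − I_D R_D = 14.7 − 0.241 × 23.9 = 8.93 V.
V_SD = 8.93 V ≥ V_ov = 0.645 V, confirming saturation.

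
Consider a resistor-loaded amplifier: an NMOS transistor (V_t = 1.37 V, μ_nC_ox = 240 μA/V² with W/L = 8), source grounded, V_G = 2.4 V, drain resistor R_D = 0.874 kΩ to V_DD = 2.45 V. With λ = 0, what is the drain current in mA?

V_GS = V_G = 2.4 V, so V_ov = 2.4 − 1.37 = 1.03 V.
k_n = μ_nC_ox · (W/L) = 1.92 mA/V².
Assume saturation: I_D = ½ k_n V_ov² = 0.5 × 1.92 × 1.03² = 1.02 mA, giving V_DS = V_DD − I_D R_D = 2.45 − 1.02 × 0.874 = 1.56 V.
V_DS = 1.56 V ≥ V_ov = 1.03 V, confirming saturation.

I_D = 1.02 mA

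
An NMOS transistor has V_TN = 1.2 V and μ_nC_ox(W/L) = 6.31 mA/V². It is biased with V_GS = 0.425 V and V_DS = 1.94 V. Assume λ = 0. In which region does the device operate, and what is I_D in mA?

Cutoff; I_D = 0 mA

V_GS = 0.425 V < V_TN = 1.2 V, so the transistor is in cutoff.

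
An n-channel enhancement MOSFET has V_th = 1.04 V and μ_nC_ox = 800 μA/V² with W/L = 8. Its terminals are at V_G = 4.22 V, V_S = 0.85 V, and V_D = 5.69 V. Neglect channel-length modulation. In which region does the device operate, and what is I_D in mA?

V_GS = V_G − V_S = 4.22 − 0.85 = 3.37 V; V_DS = V_D − V_S = 5.69 − 0.85 = 4.84 V.
k_n = μ_nC_ox · (W/L) = 6.4 mA/V².
V_ov = V_GS − V_th = 3.37 − 1.04 = 2.33 V.
Since V_DS = 4.84 V ≥ V_ov = 2.33 V, the device is in saturation.
I_D = ½ k_n V_ov² = 0.5 × 6.4 × 2.33² = 17.4 mA.

Saturation; I_D = 17.4 mA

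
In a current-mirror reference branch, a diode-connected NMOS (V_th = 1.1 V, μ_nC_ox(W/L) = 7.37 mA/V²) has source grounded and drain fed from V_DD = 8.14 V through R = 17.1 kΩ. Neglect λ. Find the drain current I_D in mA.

With gate tied to drain, V_GS = V_DS ≥ V_GS − V_th, so the device is in saturation.
KCL at the drain: ½ k_n (V_GS − V_th)² = (V_DD − V_GS)/R.
Let x = V_GS − 1.1. Then 63 x² + x − 7.04 = 0, giving x = 0.326 V (positive root), so V_GS = 1.43 V.
I_D = (V_DD − V_GS)/R = (8.14 − 1.43) / 17.1 = 0.393 mA.

I_D = 0.393 mA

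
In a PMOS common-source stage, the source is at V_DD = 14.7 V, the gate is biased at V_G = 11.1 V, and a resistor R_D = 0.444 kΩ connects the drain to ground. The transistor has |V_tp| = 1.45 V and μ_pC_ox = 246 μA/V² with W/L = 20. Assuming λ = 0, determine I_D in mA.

I_D = 11.4 mA

V_SG = V_DD − V_G = 14.7 − 11.1 = 3.6 V, so V_ov = 3.6 − 1.45 = 2.15 V.
k_p = μ_pC_ox · (W/L) = 4.92 mA/V².
Assume saturation: I_D = ½ k_p V_ov² = 0.5 × 4.92 × 2.15² = 11.4 mA, giving V_SD = V_DD − I_D R_D = 14.7 − 11.4 × 0.444 = 9.65 V.
V_SD = 9.65 V ≥ V_ov = 2.15 V, confirming saturation.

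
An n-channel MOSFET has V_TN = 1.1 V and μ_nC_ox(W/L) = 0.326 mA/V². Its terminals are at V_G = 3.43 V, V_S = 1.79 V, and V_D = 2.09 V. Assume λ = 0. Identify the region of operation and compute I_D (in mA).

V_GS = V_G − V_S = 3.43 − 1.79 = 1.64 V; V_DS = V_D − V_S = 2.09 − 1.79 = 0.3 V.
V_ov = V_GS − V_TN = 1.64 − 1.1 = 0.54 V.
Since V_DS = 0.3 V < V_ov = 0.54 V, the device is in the triode region.
I_D = k_n [V_ov · V_DS − ½ V_DS²] = 0.326 × [0.54 × 0.3 − 0.5 × 0.3²] = 0.0381 mA.

Triode; I_D = 0.0381 mA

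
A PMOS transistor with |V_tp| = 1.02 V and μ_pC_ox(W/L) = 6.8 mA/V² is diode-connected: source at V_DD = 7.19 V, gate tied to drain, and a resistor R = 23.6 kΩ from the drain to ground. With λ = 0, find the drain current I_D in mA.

I_D = 0.250 mA

With gate tied to drain, V_SG = V_SD ≥ V_SG − |V_tp|, so the device is in saturation.
KCL at the drain: ½ k_p (V_SG − |V_tp|)² = (V_DD − V_SG)/R.
Let x = V_SG − 1.02. Then 80.2 x² + x − 6.17 = 0, giving x = 0.271 V (positive root), so V_SG = 1.29 V.
I_D = (V_DD − V_SG)/R = (7.19 − 1.29) / 23.6 = 0.25 mA.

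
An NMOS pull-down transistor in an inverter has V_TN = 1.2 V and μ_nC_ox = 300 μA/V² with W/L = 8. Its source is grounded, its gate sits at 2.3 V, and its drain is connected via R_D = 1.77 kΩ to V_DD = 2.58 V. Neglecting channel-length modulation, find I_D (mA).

I_D = 1.13 mA

V_GS = V_G = 2.3 V, so V_ov = 2.3 − 1.2 = 1.1 V.
k_n = μ_nC_ox · (W/L) = 2.4 mA/V².
Assume saturation: I_D = ½ k_n V_ov² = 0.5 × 2.4 × 1.1² = 1.45 mA, giving V_DS = V_DD − I_D R_D = 2.58 − 1.45 × 1.77 = 0.00996 V.
But 0.00996 V < V_ov = 1.1 V, so the device is actually in triode.
In triode I_D = k_n[V_ov V_DS − ½ V_DS²] and I_D = (V_DD − V_DS)/R_D. Equating: 2.12 V_DS² − 5.673 V_DS + 2.58 = 0, giving V_DS = 0.581 V (the root below V_ov).
I_D = (2.58 − 0.581) / 1.77 = 1.13 mA.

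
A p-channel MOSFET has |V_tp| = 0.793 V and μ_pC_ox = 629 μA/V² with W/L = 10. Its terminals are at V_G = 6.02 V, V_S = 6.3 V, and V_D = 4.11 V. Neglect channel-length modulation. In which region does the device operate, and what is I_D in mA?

Cutoff; I_D = 0 mA

V_SG = V_S − V_G = 6.3 − 6.02 = 0.28 V; V_SD = V_S − V_D = 6.3 − 4.11 = 2.19 V.
V_SG = 0.28 V < |V_tp| = 0.793 V, so the transistor is in cutoff.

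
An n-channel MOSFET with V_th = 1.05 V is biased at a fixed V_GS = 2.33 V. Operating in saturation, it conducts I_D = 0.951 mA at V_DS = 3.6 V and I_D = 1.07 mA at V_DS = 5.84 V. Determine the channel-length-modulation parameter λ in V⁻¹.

λ = 0.0699 V⁻¹

With V_GS fixed, I_D ∝ (1 + λ V_DS) in saturation, so I_D2/I_D1 = (1 + λ V_DS2)/(1 + λ V_DS1).
1.07/0.951 = 1.125 = (1 + 5.84 λ)/(1 + 3.6 λ).
Solving: λ (I_D1 V_DS2 − I_D2 V_DS1) = I_D2 − I_D1, so λ = (1.07 − 0.951) / (0.951 × 5.84 − 1.07 × 3.6) = 0.119 / 1.7 = 0.0699 V⁻¹.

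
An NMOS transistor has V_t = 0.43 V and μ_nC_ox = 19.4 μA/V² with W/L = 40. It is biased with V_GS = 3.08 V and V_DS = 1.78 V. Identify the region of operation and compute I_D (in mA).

k_n = μ_nC_ox · (W/L) = 0.776 mA/V².
V_ov = V_GS − V_t = 3.08 − 0.43 = 2.65 V.
Since V_DS = 1.78 V < V_ov = 2.65 V, the device is in the triode region.
I_D = k_n [V_ov · V_DS − ½ V_DS²] = 0.776 × [2.65 × 1.78 − 0.5 × 1.78²] = 2.43 mA.

Triode; I_D = 2.43 mA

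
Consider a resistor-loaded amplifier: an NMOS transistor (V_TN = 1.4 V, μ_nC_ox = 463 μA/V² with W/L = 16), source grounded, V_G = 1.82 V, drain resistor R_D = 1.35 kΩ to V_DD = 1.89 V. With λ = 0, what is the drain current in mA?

I_D = 0.653 mA

V_GS = V_G = 1.82 V, so V_ov = 1.82 − 1.4 = 0.42 V.
k_n = μ_nC_ox · (W/L) = 7.408 mA/V².
Assume saturation: I_D = ½ k_n V_ov² = 0.5 × 7.408 × 0.42² = 0.653 mA, giving V_DS = V_DD − I_D R_D = 1.89 − 0.653 × 1.35 = 1.01 V.
V_DS = 1.01 V ≥ V_ov = 0.42 V, confirming saturation.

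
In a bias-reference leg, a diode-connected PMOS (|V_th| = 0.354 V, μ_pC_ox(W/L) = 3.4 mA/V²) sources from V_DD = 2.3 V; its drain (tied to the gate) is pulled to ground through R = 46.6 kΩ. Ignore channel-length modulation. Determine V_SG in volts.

With gate tied to drain, V_SG = V_SD ≥ V_SG − |V_th|, so the device is in saturation.
KCL at the drain: ½ k_p (V_SG − |V_th|)² = (V_DD − V_SG)/R.
Let x = V_SG − 0.354. Then 79.2 x² + x − 1.946 = 0, giving x = 0.151 V (positive root), so V_SG = 0.505 V.
I_D = (V_DD − V_SG)/R = (2.3 − 0.505) / 46.6 = 0.0385 mA.

V_SG = 0.505 V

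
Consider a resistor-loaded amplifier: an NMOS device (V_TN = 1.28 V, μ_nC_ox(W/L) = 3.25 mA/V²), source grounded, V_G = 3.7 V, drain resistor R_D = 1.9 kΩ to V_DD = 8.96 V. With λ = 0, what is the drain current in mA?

V_GS = V_G = 3.7 V, so V_ov = 3.7 − 1.28 = 2.42 V.
Assume saturation: I_D = ½ k_n V_ov² = 0.5 × 3.25 × 2.42² = 9.52 mA, giving V_DS = V_DD − I_D R_D = 8.96 − 9.52 × 1.9 = -9.12 V.
But -9.12 V < V_ov = 2.42 V, so the device is actually in triode.
In triode I_D = k_n[V_ov V_DS − ½ V_DS²] and I_D = (V_DD − V_DS)/R_D. Equating: 3.09 V_DS² − 15.94 V_DS + 8.96 = 0, giving V_DS = 0.642 V (the root below V_ov).
I_D = (8.96 − 0.642) / 1.9 = 4.38 mA.

I_D = 4.38 mA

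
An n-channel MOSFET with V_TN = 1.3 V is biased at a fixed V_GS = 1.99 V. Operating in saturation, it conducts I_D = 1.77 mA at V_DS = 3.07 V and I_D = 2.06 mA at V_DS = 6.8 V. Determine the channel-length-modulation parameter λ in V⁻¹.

λ = 0.0508 V⁻¹

With V_GS fixed, I_D ∝ (1 + λ V_DS) in saturation, so I_D2/I_D1 = (1 + λ V_DS2)/(1 + λ V_DS1).
2.06/1.77 = 1.164 = (1 + 6.8 λ)/(1 + 3.07 λ).
Solving: λ (I_D1 V_DS2 − I_D2 V_DS1) = I_D2 − I_D1, so λ = (2.06 − 1.77) / (1.77 × 6.8 − 2.06 × 3.07) = 0.29 / 5.71 = 0.0508 V⁻¹.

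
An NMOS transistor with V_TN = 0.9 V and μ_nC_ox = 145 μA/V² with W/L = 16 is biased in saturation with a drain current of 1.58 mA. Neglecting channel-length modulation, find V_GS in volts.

V_GS = 2.07 V

k_n = μ_nC_ox · (W/L) = 2.32 mA/V².
In saturation I_D = ½ k_n (V_GS − V_TN)², so V_GS − V_TN = √(2 I_D / k_n) = √(2 × 1.58 / 2.32) = 1.17 V.
V_GS = 0.9 + 1.17 = 2.07 V.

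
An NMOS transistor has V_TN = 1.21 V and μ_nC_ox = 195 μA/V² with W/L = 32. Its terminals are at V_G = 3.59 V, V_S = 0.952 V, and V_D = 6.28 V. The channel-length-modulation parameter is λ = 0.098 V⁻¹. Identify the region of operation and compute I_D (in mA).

Saturation; I_D = 9.68 mA

V_GS = V_G − V_S = 3.59 − 0.952 = 2.64 V; V_DS = V_D − V_S = 6.28 − 0.952 = 5.33 V.
k_n = μ_nC_ox · (W/L) = 6.24 mA/V².
V_ov = V_GS − V_TN = 2.64 − 1.21 = 1.43 V.
Since V_DS = 5.33 V ≥ V_ov = 1.43 V, the device is in saturation.
I_D = ½ k_n V_ov² (1 + λ V_DS) = 0.5 × 6.24 × 1.43² × (1 + 0.098 × 5.33) = 9.68 mA.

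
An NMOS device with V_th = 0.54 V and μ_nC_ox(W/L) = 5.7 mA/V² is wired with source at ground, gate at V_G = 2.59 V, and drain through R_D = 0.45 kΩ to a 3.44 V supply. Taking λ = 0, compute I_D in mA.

I_D = 6.24 mA

V_GS = V_G = 2.59 V, so V_ov = 2.59 − 0.54 = 2.05 V.
Assume saturation: I_D = ½ k_n V_ov² = 0.5 × 5.7 × 2.05² = 12 mA, giving V_DS = V_DD − I_D R_D = 3.44 − 12 × 0.45 = -1.95 V.
But -1.95 V < V_ov = 2.05 V, so the device is actually in triode.
In triode I_D = k_n[V_ov V_DS − ½ V_DS²] and I_D = (V_DD − V_DS)/R_D. Equating: 1.28 V_DS² − 6.258 V_DS + 3.44 = 0, giving V_DS = 0.631 V (the root below V_ov).
I_D = (3.44 − 0.631) / 0.45 = 6.24 mA.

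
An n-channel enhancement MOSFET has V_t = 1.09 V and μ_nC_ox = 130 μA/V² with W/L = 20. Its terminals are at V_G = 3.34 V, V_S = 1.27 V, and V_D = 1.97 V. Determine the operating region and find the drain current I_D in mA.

V_GS = V_G − V_S = 3.34 − 1.27 = 2.07 V; V_DS = V_D − V_S = 1.97 − 1.27 = 0.7 V.
k_n = μ_nC_ox · (W/L) = 2.6 mA/V².
V_ov = V_GS − V_t = 2.07 − 1.09 = 0.98 V.
Since V_DS = 0.7 V < V_ov = 0.98 V, the device is in the triode region.
I_D = k_n [V_ov · V_DS − ½ V_DS²] = 2.6 × [0.98 × 0.7 − 0.5 × 0.7²] = 1.15 mA.

Triode; I_D = 1.15 mA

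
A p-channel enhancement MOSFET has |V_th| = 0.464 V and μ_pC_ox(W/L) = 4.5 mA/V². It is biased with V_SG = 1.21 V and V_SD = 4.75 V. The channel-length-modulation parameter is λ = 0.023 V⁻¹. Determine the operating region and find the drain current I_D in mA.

V_ov = V_SG − |V_th| = 1.21 − 0.464 = 0.746 V.
Since V_SD = 4.75 V ≥ V_ov = 0.746 V, the device is in saturation.
I_D = ½ k_p V_ov² (1 + λ V_SD) = 0.5 × 4.5 × 0.746² × (1 + 0.023 × 4.75) = 1.39 mA.

Saturation; I_D = 1.39 mA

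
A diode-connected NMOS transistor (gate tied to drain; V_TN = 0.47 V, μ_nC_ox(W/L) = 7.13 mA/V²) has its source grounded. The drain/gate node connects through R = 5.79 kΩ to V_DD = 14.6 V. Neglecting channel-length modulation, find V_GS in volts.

With gate tied to drain, V_GS = V_DS ≥ V_GS − V_TN, so the device is in saturation.
KCL at the drain: ½ k_n (V_GS − V_TN)² = (V_DD − V_GS)/R.
Let x = V_GS − 0.47. Then 20.6 x² + x − 14.13 = 0, giving x = 0.804 V (positive root), so V_GS = 1.27 V.
I_D = (V_DD − V_GS)/R = (14.6 − 1.27) / 5.79 = 2.3 mA.

V_GS = 1.27 V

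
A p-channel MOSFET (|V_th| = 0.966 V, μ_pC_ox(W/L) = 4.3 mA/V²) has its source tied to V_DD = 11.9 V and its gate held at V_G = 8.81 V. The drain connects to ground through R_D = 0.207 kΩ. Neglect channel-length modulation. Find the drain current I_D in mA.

V_SG = V_DD − V_G = 11.9 − 8.81 = 3.09 V, so V_ov = 3.09 − 0.966 = 2.12 V.
Assume saturation: I_D = ½ k_p V_ov² = 0.5 × 4.3 × 2.12² = 9.7 mA, giving V_SD = V_DD − I_D R_D = 11.9 − 9.7 × 0.207 = 9.89 V.
V_SD = 9.89 V ≥ V_ov = 2.12 V, confirming saturation.

I_D = 9.70 mA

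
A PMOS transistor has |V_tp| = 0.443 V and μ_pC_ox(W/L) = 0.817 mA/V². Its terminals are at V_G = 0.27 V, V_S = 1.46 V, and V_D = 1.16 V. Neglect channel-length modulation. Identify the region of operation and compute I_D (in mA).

Triode; I_D = 0.146 mA

V_SG = V_S − V_G = 1.46 − 0.27 = 1.19 V; V_SD = V_S − V_D = 1.46 − 1.16 = 0.3 V.
V_ov = V_SG − |V_tp| = 1.19 − 0.443 = 0.747 V.
Since V_SD = 0.3 V < V_ov = 0.747 V, the device is in the triode region.
I_D = k_p [V_ov · V_SD − ½ V_SD²] = 0.817 × [0.747 × 0.3 − 0.5 × 0.3²] = 0.146 mA.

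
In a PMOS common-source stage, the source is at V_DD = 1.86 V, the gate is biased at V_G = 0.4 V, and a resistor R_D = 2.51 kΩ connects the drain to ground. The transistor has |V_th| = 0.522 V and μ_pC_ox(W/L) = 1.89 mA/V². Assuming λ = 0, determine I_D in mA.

I_D = 0.575 mA

V_SG = V_DD − V_G = 1.86 − 0.4 = 1.46 V, so V_ov = 1.46 − 0.522 = 0.938 V.
Assume saturation: I_D = ½ k_p V_ov² = 0.5 × 1.89 × 0.938² = 0.831 mA, giving V_SD = V_DD − I_D R_D = 1.86 − 0.831 × 2.51 = -0.227 V.
But -0.227 V < V_ov = 0.938 V, so the device is actually in triode.
In triode I_D = k_p[V_ov V_SD − ½ V_SD²] and I_D = (V_DD − V_SD)/R_D. Equating: 2.37 V_SD² − 5.45 V_SD + 1.86 = 0, giving V_SD = 0.417 V (the root below V_ov).
I_D = (1.86 − 0.417) / 2.51 = 0.575 mA.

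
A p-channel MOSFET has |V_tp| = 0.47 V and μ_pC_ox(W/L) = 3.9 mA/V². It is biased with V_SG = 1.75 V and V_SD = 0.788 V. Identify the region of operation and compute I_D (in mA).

V_ov = V_SG − |V_tp| = 1.75 − 0.47 = 1.28 V.
Since V_SD = 0.788 V < V_ov = 1.28 V, the device is in the triode region.
I_D = k_p [V_ov · V_SD − ½ V_SD²] = 3.9 × [1.28 × 0.788 − 0.5 × 0.788²] = 2.72 mA.

Triode; I_D = 2.72 mA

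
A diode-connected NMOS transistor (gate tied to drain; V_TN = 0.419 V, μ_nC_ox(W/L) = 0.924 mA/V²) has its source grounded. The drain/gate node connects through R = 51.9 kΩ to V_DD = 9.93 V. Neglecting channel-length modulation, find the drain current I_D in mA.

I_D = 0.172 mA

With gate tied to drain, V_GS = V_DS ≥ V_GS − V_TN, so the device is in saturation.
KCL at the drain: ½ k_n (V_GS − V_TN)² = (V_DD − V_GS)/R.
Let x = V_GS − 0.419. Then 24 x² + x − 9.511 = 0, giving x = 0.609 V (positive root), so V_GS = 1.03 V.
I_D = (V_DD − V_GS)/R = (9.93 − 1.03) / 51.9 = 0.172 mA.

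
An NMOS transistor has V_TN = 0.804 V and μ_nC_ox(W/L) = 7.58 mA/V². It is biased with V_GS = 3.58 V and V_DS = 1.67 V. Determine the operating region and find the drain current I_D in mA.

Triode; I_D = 24.6 mA

V_ov = V_GS − V_TN = 3.58 − 0.804 = 2.78 V.
Since V_DS = 1.67 V < V_ov = 2.78 V, the device is in the triode region.
I_D = k_n [V_ov · V_DS − ½ V_DS²] = 7.58 × [2.78 × 1.67 − 0.5 × 1.67²] = 24.6 mA.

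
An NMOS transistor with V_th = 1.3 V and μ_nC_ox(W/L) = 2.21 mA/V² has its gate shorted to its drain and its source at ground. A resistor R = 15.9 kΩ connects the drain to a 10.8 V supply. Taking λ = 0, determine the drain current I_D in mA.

I_D = 0.553 mA

With gate tied to drain, V_GS = V_DS ≥ V_GS − V_th, so the device is in saturation.
KCL at the drain: ½ k_n (V_GS − V_th)² = (V_DD − V_GS)/R.
Let x = V_GS − 1.3. Then 17.6 x² + x − 9.5 = 0, giving x = 0.707 V (positive root), so V_GS = 2.01 V.
I_D = (V_DD − V_GS)/R = (10.8 − 2.01) / 15.9 = 0.553 mA.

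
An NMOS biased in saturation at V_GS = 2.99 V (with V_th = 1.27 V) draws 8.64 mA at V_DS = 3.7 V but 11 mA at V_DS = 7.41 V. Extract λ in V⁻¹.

With V_GS fixed, I_D ∝ (1 + λ V_DS) in saturation, so I_D2/I_D1 = (1 + λ V_DS2)/(1 + λ V_DS1).
11/8.64 = 1.273 = (1 + 7.41 λ)/(1 + 3.7 λ).
Solving: λ (I_D1 V_DS2 − I_D2 V_DS1) = I_D2 − I_D1, so λ = (11 − 8.64) / (8.64 × 7.41 − 11 × 3.7) = 2.36 / 23.3 = 0.101 V⁻¹.

λ = 0.101 V⁻¹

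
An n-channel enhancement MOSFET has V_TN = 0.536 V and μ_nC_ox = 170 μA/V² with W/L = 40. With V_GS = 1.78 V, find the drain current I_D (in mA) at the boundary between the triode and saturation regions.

I_D = 5.26 mA

At the boundary V_DS = V_ov = V_GS − V_TN = 1.78 − 0.536 = 1.24 V.
k_n = μ_nC_ox · (W/L) = 6.8 mA/V².
I_D = ½ k_n V_ov² = 0.5 × 6.8 × 1.24² = 5.26 mA.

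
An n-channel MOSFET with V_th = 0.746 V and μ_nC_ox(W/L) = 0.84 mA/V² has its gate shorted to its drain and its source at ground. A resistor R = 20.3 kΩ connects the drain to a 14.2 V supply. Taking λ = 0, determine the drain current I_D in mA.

I_D = 0.604 mA

With gate tied to drain, V_GS = V_DS ≥ V_GS − V_th, so the device is in saturation.
KCL at the drain: ½ k_n (V_GS − V_th)² = (V_DD − V_GS)/R.
Let x = V_GS − 0.746. Then 8.53 x² + x − 13.45 = 0, giving x = 1.2 V (positive root), so V_GS = 1.94 V.
I_D = (V_DD − V_GS)/R = (14.2 − 1.94) / 20.3 = 0.604 mA.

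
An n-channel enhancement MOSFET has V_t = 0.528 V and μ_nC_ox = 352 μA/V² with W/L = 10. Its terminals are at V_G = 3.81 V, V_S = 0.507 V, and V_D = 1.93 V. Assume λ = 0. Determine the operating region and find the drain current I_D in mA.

V_GS = V_G − V_S = 3.81 − 0.507 = 3.3 V; V_DS = V_D − V_S = 1.93 − 0.507 = 1.42 V.
k_n = μ_nC_ox · (W/L) = 3.52 mA/V².
V_ov = V_GS − V_t = 3.3 − 0.528 = 2.77 V.
Since V_DS = 1.42 V < V_ov = 2.77 V, the device is in the triode region.
I_D = k_n [V_ov · V_DS − ½ V_DS²] = 3.52 × [2.77 × 1.42 − 0.5 × 1.42²] = 10.3 mA.

Triode; I_D = 10.3 mA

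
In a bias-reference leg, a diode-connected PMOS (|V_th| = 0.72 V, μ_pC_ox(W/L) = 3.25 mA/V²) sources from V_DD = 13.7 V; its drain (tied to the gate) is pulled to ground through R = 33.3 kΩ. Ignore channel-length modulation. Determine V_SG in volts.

With gate tied to drain, V_SG = V_SD ≥ V_SG − |V_th|, so the device is in saturation.
KCL at the drain: ½ k_p (V_SG − |V_th|)² = (V_DD − V_SG)/R.
Let x = V_SG − 0.72. Then 54.1 x² + x − 12.98 = 0, giving x = 0.481 V (positive root), so V_SG = 1.2 V.
I_D = (V_DD − V_SG)/R = (13.7 − 1.2) / 33.3 = 0.375 mA.

V_SG = 1.20 V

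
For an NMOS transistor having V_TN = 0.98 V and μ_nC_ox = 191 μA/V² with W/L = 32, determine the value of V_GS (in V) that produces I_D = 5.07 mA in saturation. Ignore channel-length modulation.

k_n = μ_nC_ox · (W/L) = 6.112 mA/V².
In saturation I_D = ½ k_n (V_GS − V_TN)², so V_GS − V_TN = √(2 I_D / k_n) = √(2 × 5.07 / 6.112) = 1.29 V.
V_GS = 0.98 + 1.29 = 2.27 V.

V_GS = 2.27 V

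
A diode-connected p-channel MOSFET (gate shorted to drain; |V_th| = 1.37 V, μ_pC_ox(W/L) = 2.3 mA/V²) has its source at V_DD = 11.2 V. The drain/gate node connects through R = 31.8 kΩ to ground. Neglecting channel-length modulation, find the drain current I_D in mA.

I_D = 0.293 mA

With gate tied to drain, V_SG = V_SD ≥ V_SG − |V_th|, so the device is in saturation.
KCL at the drain: ½ k_p (V_SG − |V_th|)² = (V_DD − V_SG)/R.
Let x = V_SG − 1.37. Then 36.6 x² + x − 9.83 = 0, giving x = 0.505 V (positive root), so V_SG = 1.87 V.
I_D = (V_DD − V_SG)/R = (11.2 − 1.87) / 31.8 = 0.293 mA.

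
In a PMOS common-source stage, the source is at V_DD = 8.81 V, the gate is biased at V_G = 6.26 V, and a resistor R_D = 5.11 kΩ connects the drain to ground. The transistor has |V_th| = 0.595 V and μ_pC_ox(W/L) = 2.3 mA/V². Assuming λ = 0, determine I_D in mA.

I_D = 1.64 mA

V_SG = V_DD − V_G = 8.81 − 6.26 = 2.55 V, so V_ov = 2.55 − 0.595 = 1.96 V.
Assume saturation: I_D = ½ k_p V_ov² = 0.5 × 2.3 × 1.96² = 4.4 mA, giving V_SD = V_DD − I_D R_D = 8.81 − 4.4 × 5.11 = -13.7 V.
But -13.7 V < V_ov = 1.96 V, so the device is actually in triode.
In triode I_D = k_p[V_ov V_SD − ½ V_SD²] and I_D = (V_DD − V_SD)/R_D. Equating: 5.88 V_SD² − 23.98 V_SD + 8.81 = 0, giving V_SD = 0.408 V (the root below V_ov).
I_D = (8.81 − 0.408) / 5.11 = 1.64 mA.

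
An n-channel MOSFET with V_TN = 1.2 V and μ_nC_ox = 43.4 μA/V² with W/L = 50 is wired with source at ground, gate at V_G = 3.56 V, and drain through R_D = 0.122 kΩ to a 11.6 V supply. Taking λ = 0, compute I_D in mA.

I_D = 6.04 mA

V_GS = V_G = 3.56 V, so V_ov = 3.56 − 1.2 = 2.36 V.
k_n = μ_nC_ox · (W/L) = 2.17 mA/V².
Assume saturation: I_D = ½ k_n V_ov² = 0.5 × 2.17 × 2.36² = 6.04 mA, giving V_DS = V_DD − I_D R_D = 11.6 − 6.04 × 0.122 = 10.9 V.
V_DS = 10.9 V ≥ V_ov = 2.36 V, confirming saturation.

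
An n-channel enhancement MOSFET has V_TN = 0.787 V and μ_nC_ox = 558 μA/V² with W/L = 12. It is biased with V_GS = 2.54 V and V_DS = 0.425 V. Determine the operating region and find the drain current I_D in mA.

k_n = μ_nC_ox · (W/L) = 6.696 mA/V².
V_ov = V_GS − V_TN = 2.54 − 0.787 = 1.75 V.
Since V_DS = 0.425 V < V_ov = 1.75 V, the device is in the triode region.
I_D = k_n [V_ov · V_DS − ½ V_DS²] = 6.696 × [1.75 × 0.425 − 0.5 × 0.425²] = 4.38 mA.

Triode; I_D = 4.38 mA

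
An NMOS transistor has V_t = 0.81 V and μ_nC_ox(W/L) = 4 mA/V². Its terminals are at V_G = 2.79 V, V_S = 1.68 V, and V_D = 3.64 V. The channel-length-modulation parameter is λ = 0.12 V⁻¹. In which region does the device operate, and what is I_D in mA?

V_GS = V_G − V_S = 2.79 − 1.68 = 1.11 V; V_DS = V_D − V_S = 3.64 − 1.68 = 1.96 V.
V_ov = V_GS − V_t = 1.11 − 0.81 = 0.3 V.
Since V_DS = 1.96 V ≥ V_ov = 0.3 V, the device is in saturation.
I_D = ½ k_n V_ov² (1 + λ V_DS) = 0.5 × 4 × 0.3² × (1 + 0.12 × 1.96) = 0.222 mA.

Saturation; I_D = 0.222 mA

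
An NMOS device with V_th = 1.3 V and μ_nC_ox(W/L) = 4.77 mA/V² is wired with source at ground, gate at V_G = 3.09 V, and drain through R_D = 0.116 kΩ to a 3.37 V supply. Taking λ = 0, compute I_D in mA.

V_GS = V_G = 3.09 V, so V_ov = 3.09 − 1.3 = 1.79 V.
Assume saturation: I_D = ½ k_n V_ov² = 0.5 × 4.77 × 1.79² = 7.64 mA, giving V_DS = V_DD − I_D R_D = 3.37 − 7.64 × 0.116 = 2.48 V.
V_DS = 2.48 V ≥ V_ov = 1.79 V, confirming saturation.

I_D = 7.64 mA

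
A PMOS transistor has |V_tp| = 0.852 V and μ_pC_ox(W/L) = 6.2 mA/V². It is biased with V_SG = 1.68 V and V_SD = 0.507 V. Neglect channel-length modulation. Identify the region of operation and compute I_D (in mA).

Triode; I_D = 1.81 mA

V_ov = V_SG − |V_tp| = 1.68 − 0.852 = 0.828 V.
Since V_SD = 0.507 V < V_ov = 0.828 V, the device is in the triode region.
I_D = k_p [V_ov · V_SD − ½ V_SD²] = 6.2 × [0.828 × 0.507 − 0.5 × 0.507²] = 1.81 mA.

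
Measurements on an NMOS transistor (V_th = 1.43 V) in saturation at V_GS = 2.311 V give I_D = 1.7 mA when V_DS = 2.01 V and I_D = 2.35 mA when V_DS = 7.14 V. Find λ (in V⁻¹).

With V_GS fixed, I_D ∝ (1 + λ V_DS) in saturation, so I_D2/I_D1 = (1 + λ V_DS2)/(1 + λ V_DS1).
2.35/1.7 = 1.382 = (1 + 7.14 λ)/(1 + 2.01 λ).
Solving: λ (I_D1 V_DS2 − I_D2 V_DS1) = I_D2 − I_D1, so λ = (2.35 − 1.7) / (1.7 × 7.14 − 2.35 × 2.01) = 0.65 / 7.41 = 0.0877 V⁻¹.

λ = 0.0877 V⁻¹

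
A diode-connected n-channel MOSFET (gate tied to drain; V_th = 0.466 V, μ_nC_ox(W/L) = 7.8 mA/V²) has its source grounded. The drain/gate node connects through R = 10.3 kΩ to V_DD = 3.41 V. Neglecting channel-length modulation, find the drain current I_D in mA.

I_D = 0.261 mA

With gate tied to drain, V_GS = V_DS ≥ V_GS − V_th, so the device is in saturation.
KCL at the drain: ½ k_n (V_GS − V_th)² = (V_DD − V_GS)/R.
Let x = V_GS − 0.466. Then 40.2 x² + x − 2.944 = 0, giving x = 0.259 V (positive root), so V_GS = 0.725 V.
I_D = (V_DD − V_GS)/R = (3.41 − 0.725) / 10.3 = 0.261 mA.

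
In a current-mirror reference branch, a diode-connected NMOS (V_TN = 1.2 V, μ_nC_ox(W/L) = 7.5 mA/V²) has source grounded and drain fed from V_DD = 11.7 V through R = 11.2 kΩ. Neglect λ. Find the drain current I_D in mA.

I_D = 0.894 mA

With gate tied to drain, V_GS = V_DS ≥ V_GS − V_TN, so the device is in saturation.
KCL at the drain: ½ k_n (V_GS − V_TN)² = (V_DD − V_GS)/R.
Let x = V_GS − 1.2. Then 42 x² + x − 10.5 = 0, giving x = 0.488 V (positive root), so V_GS = 1.69 V.
I_D = (V_DD − V_GS)/R = (11.7 − 1.69) / 11.2 = 0.894 mA.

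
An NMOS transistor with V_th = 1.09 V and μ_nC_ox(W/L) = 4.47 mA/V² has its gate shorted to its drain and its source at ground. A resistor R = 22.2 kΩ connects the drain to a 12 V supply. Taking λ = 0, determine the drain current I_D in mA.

I_D = 0.471 mA

With gate tied to drain, V_GS = V_DS ≥ V_GS − V_th, so the device is in saturation.
KCL at the drain: ½ k_n (V_GS − V_th)² = (V_DD − V_GS)/R.
Let x = V_GS − 1.09. Then 49.6 x² + x − 10.91 = 0, giving x = 0.459 V (positive root), so V_GS = 1.55 V.
I_D = (V_DD − V_GS)/R = (12 − 1.55) / 22.2 = 0.471 mA.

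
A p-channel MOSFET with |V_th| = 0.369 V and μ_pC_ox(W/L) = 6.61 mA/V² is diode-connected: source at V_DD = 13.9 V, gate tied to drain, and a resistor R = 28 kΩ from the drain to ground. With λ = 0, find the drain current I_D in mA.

With gate tied to drain, V_SG = V_SD ≥ V_SG − |V_th|, so the device is in saturation.
KCL at the drain: ½ k_p (V_SG − |V_th|)² = (V_DD − V_SG)/R.
Let x = V_SG − 0.369. Then 92.5 x² + x − 13.53 = 0, giving x = 0.377 V (positive root), so V_SG = 0.746 V.
I_D = (V_DD − V_SG)/R = (13.9 − 0.746) / 28 = 0.47 mA.

I_D = 0.470 mA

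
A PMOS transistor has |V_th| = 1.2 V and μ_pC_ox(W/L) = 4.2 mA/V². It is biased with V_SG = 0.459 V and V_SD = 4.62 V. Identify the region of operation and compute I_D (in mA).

V_SG = 0.459 V < |V_th| = 1.2 V, so the transistor is in cutoff.

Cutoff; I_D = 0 mA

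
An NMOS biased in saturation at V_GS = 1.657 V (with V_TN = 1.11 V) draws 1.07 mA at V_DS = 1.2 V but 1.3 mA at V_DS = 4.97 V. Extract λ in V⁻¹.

With V_GS fixed, I_D ∝ (1 + λ V_DS) in saturation, so I_D2/I_D1 = (1 + λ V_DS2)/(1 + λ V_DS1).
1.3/1.07 = 1.215 = (1 + 4.97 λ)/(1 + 1.2 λ).
Solving: λ (I_D1 V_DS2 − I_D2 V_DS1) = I_D2 − I_D1, so λ = (1.3 − 1.07) / (1.07 × 4.97 − 1.3 × 1.2) = 0.23 / 3.76 = 0.0612 V⁻¹.

λ = 0.0612 V⁻¹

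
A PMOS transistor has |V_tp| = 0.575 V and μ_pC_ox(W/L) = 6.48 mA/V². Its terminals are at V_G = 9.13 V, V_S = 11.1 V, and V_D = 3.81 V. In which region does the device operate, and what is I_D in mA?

V_SG = V_S − V_G = 11.1 − 9.13 = 1.97 V; V_SD = V_S − V_D = 11.1 − 3.81 = 7.29 V.
V_ov = V_SG − |V_tp| = 1.97 − 0.575 = 1.39 V.
Since V_SD = 7.29 V ≥ V_ov = 1.39 V, the device is in saturation.
I_D = ½ k_p V_ov² = 0.5 × 6.48 × 1.39² = 6.31 mA.

Saturation; I_D = 6.31 mA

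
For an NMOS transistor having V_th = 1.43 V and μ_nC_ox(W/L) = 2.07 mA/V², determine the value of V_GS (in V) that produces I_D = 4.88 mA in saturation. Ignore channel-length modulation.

In saturation I_D = ½ k_n (V_GS − V_th)², so V_GS − V_th = √(2 I_D / k_n) = √(2 × 4.88 / 2.07) = 2.17 V.
V_GS = 1.43 + 2.17 = 3.6 V.

V_GS = 3.60 V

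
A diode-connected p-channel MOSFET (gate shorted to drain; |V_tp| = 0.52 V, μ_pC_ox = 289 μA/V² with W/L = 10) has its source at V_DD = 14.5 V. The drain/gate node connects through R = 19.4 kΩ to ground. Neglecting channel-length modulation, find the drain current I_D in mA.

I_D = 0.685 mA

With gate tied to drain, V_SG = V_SD ≥ V_SG − |V_tp|, so the device is in saturation.
k_p = μ_pC_ox · (W/L) = 2.89 mA/V².
KCL at the drain: ½ k_p (V_SG − |V_tp|)² = (V_DD − V_SG)/R.
Let x = V_SG − 0.52. Then 28 x² + x − 13.98 = 0, giving x = 0.689 V (positive root), so V_SG = 1.21 V.
I_D = (V_DD − V_SG)/R = (14.5 − 1.21) / 19.4 = 0.685 mA.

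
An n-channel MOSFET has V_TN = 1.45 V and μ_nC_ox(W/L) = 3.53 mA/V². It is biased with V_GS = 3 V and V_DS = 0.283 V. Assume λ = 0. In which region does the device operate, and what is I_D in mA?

V_ov = V_GS − V_TN = 3 − 1.45 = 1.55 V.
Since V_DS = 0.283 V < V_ov = 1.55 V, the device is in the triode region.
I_D = k_n [V_ov · V_DS − ½ V_DS²] = 3.53 × [1.55 × 0.283 − 0.5 × 0.283²] = 1.41 mA.

Triode; I_D = 1.41 mA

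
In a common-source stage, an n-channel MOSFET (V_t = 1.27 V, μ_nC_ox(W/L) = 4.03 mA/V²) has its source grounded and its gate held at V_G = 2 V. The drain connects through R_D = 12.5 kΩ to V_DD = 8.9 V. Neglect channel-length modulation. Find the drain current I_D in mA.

V_GS = V_G = 2 V, so V_ov = 2 − 1.27 = 0.73 V.
Assume saturation: I_D = ½ k_n V_ov² = 0.5 × 4.03 × 0.73² = 1.07 mA, giving V_DS = V_DD − I_D R_D = 8.9 − 1.07 × 12.5 = -4.52 V.
But -4.52 V < V_ov = 0.73 V, so the device is actually in triode.
In triode I_D = k_n[V_ov V_DS − ½ V_DS²] and I_D = (V_DD − V_DS)/R_D. Equating: 25.2 V_DS² − 37.77 V_DS + 8.9 = 0, giving V_DS = 0.293 V (the root below V_ov).
I_D = (8.9 − 0.293) / 12.5 = 0.689 mA.

I_D = 0.689 mA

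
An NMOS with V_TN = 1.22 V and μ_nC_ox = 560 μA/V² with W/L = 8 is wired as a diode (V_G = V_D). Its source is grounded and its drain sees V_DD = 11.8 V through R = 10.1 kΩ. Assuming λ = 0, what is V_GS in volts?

With gate tied to drain, V_GS = V_DS ≥ V_GS − V_TN, so the device is in saturation.
k_n = μ_nC_ox · (W/L) = 4.48 mA/V².
KCL at the drain: ½ k_n (V_GS − V_TN)² = (V_DD − V_GS)/R.
Let x = V_GS − 1.22. Then 22.6 x² + x − 10.58 = 0, giving x = 0.662 V (positive root), so V_GS = 1.88 V.
I_D = (V_DD − V_GS)/R = (11.8 − 1.88) / 10.1 = 0.982 mA.

V_GS = 1.88 V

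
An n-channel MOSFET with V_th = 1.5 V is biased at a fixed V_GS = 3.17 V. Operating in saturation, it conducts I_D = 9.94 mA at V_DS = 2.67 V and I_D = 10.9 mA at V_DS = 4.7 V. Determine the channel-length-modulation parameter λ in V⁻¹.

With V_GS fixed, I_D ∝ (1 + λ V_DS) in saturation, so I_D2/I_D1 = (1 + λ V_DS2)/(1 + λ V_DS1).
10.9/9.94 = 1.097 = (1 + 4.7 λ)/(1 + 2.67 λ).
Solving: λ (I_D1 V_DS2 − I_D2 V_DS1) = I_D2 − I_D1, so λ = (10.9 − 9.94) / (9.94 × 4.7 − 10.9 × 2.67) = 0.96 / 17.6 = 0.0545 V⁻¹.

λ = 0.0545 V⁻¹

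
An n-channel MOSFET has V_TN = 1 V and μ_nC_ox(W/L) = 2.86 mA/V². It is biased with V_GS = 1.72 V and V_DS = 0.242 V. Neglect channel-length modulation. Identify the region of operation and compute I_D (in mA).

Triode; I_D = 0.415 mA

V_ov = V_GS − V_TN = 1.72 − 1 = 0.72 V.
Since V_DS = 0.242 V < V_ov = 0.72 V, the device is in the triode region.
I_D = k_n [V_ov · V_DS − ½ V_DS²] = 2.86 × [0.72 × 0.242 − 0.5 × 0.242²] = 0.415 mA.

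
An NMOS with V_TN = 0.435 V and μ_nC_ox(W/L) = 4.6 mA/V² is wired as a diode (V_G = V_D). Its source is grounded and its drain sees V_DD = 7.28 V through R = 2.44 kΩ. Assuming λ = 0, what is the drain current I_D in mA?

I_D = 2.39 mA

With gate tied to drain, V_GS = V_DS ≥ V_GS − V_TN, so the device is in saturation.
KCL at the drain: ½ k_n (V_GS − V_TN)² = (V_DD − V_GS)/R.
Let x = V_GS − 0.435. Then 5.61 x² + x − 6.845 = 0, giving x = 1.02 V (positive root), so V_GS = 1.45 V.
I_D = (V_DD − V_GS)/R = (7.28 − 1.45) / 2.44 = 2.39 mA.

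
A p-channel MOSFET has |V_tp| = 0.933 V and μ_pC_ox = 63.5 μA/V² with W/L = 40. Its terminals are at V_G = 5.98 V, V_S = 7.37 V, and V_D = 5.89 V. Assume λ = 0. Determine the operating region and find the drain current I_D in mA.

Saturation; I_D = 0.265 mA

V_SG = V_S − V_G = 7.37 − 5.98 = 1.39 V; V_SD = V_S − V_D = 7.37 − 5.89 = 1.48 V.
k_p = μ_pC_ox · (W/L) = 2.54 mA/V².
V_ov = V_SG − |V_tp| = 1.39 − 0.933 = 0.457 V.
Since V_SD = 1.48 V ≥ V_ov = 0.457 V, the device is in saturation.
I_D = ½ k_p V_ov² = 0.5 × 2.54 × 0.457² = 0.265 mA.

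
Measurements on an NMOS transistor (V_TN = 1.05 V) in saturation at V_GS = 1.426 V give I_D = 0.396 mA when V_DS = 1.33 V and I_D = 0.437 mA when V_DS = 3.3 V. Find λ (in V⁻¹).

λ = 0.0565 V⁻¹

With V_GS fixed, I_D ∝ (1 + λ V_DS) in saturation, so I_D2/I_D1 = (1 + λ V_DS2)/(1 + λ V_DS1).
0.437/0.396 = 1.104 = (1 + 3.3 λ)/(1 + 1.33 λ).
Solving: λ (I_D1 V_DS2 − I_D2 V_DS1) = I_D2 − I_D1, so λ = (0.437 − 0.396) / (0.396 × 3.3 − 0.437 × 1.33) = 0.041 / 0.726 = 0.0565 V⁻¹.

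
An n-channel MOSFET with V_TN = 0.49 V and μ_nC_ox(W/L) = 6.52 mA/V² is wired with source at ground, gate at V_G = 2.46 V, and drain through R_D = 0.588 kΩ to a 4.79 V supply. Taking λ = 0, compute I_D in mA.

I_D = 7.03 mA

V_GS = V_G = 2.46 V, so V_ov = 2.46 − 0.49 = 1.97 V.
Assume saturation: I_D = ½ k_n V_ov² = 0.5 × 6.52 × 1.97² = 12.7 mA, giving V_DS = V_DD − I_D R_D = 4.79 − 12.7 × 0.588 = -2.65 V.
But -2.65 V < V_ov = 1.97 V, so the device is actually in triode.
In triode I_D = k_n[V_ov V_DS − ½ V_DS²] and I_D = (V_DD − V_DS)/R_D. Equating: 1.92 V_DS² − 8.553 V_DS + 4.79 = 0, giving V_DS = 0.657 V (the root below V_ov).
I_D = (4.79 − 0.657) / 0.588 = 7.03 mA.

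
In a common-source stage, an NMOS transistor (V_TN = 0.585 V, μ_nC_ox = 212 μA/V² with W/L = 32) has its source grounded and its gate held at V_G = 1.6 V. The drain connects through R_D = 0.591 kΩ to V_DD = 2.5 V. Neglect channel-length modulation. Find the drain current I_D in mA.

I_D = 3.09 mA

V_GS = V_G = 1.6 V, so V_ov = 1.6 − 0.585 = 1.02 V.
k_n = μ_nC_ox · (W/L) = 6.784 mA/V².
Assume saturation: I_D = ½ k_n V_ov² = 0.5 × 6.784 × 1.02² = 3.49 mA, giving V_DS = V_DD − I_D R_D = 2.5 − 3.49 × 0.591 = 0.435 V.
But 0.435 V < V_ov = 1.02 V, so the device is actually in triode.
In triode I_D = k_n[V_ov V_DS − ½ V_DS²] and I_D = (V_DD − V_DS)/R_D. Equating: 2 V_DS² − 5.069 V_DS + 2.5 = 0, giving V_DS = 0.671 V (the root below V_ov).
I_D = (2.5 − 0.671) / 0.591 = 3.09 mA.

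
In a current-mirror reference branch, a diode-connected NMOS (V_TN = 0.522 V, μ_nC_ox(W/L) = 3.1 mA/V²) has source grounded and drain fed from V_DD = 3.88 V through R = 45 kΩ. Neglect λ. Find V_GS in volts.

With gate tied to drain, V_GS = V_DS ≥ V_GS − V_TN, so the device is in saturation.
KCL at the drain: ½ k_n (V_GS − V_TN)² = (V_DD − V_GS)/R.
Let x = V_GS − 0.522. Then 69.8 x² + x − 3.358 = 0, giving x = 0.212 V (positive root), so V_GS = 0.734 V.
I_D = (V_DD − V_GS)/R = (3.88 − 0.734) / 45 = 0.0699 mA.

V_GS = 0.734 V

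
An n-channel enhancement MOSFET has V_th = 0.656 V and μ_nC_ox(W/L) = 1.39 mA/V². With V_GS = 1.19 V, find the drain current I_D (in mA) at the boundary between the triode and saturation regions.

At the boundary V_DS = V_ov = V_GS − V_th = 1.19 − 0.656 = 0.534 V.
I_D = ½ k_n V_ov² = 0.5 × 1.39 × 0.534² = 0.198 mA.

I_D = 0.198 mA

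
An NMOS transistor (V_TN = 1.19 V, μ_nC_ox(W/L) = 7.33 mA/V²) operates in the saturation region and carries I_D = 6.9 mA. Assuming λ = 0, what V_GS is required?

In saturation I_D = ½ k_n (V_GS − V_TN)², so V_GS − V_TN = √(2 I_D / k_n) = √(2 × 6.9 / 7.33) = 1.37 V.
V_GS = 1.19 + 1.37 = 2.56 V.

V_GS = 2.56 V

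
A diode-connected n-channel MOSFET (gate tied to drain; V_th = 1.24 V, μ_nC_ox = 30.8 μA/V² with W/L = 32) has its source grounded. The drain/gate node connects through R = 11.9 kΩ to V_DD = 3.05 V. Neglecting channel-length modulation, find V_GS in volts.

With gate tied to drain, V_GS = V_DS ≥ V_GS − V_th, so the device is in saturation.
k_n = μ_nC_ox · (W/L) = 0.9856 mA/V².
KCL at the drain: ½ k_n (V_GS − V_th)² = (V_DD − V_GS)/R.
Let x = V_GS − 1.24. Then 5.86 x² + x − 1.81 = 0, giving x = 0.477 V (positive root), so V_GS = 1.72 V.
I_D = (V_DD − V_GS)/R = (3.05 − 1.72) / 11.9 = 0.112 mA.

V_GS = 1.72 V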